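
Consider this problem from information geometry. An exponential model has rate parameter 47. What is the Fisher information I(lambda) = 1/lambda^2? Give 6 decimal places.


Fisher information for exponential: I(lambda) = 1/lambda^2.
lambda = 47, lambda^2 = 2209.
I = 1/2209 = 0.000453

0.000453


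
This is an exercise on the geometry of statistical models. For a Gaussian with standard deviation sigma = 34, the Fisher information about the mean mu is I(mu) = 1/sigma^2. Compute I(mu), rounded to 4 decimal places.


The Fisher information for the mean of a normal distribution is I(mu) = 1/sigma^2.
sigma = 34, so sigma^2 = 1156.
I(mu) = 1/1156 = 0.0009

0.0009


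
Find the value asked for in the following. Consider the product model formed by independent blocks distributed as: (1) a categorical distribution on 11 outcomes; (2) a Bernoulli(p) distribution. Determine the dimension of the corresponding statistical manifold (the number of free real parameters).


The dimension of a statistical manifold equals the number of free
(independent) real parameters of the model. For a product of independent
blocks the parameter counts add.
- categorical on 11 outcomes (probabilities sum to 1): 11-1 = 10.
- Bernoulli (p): 1.
Total = 10 + 1 = 11.
Dimension = 11

11


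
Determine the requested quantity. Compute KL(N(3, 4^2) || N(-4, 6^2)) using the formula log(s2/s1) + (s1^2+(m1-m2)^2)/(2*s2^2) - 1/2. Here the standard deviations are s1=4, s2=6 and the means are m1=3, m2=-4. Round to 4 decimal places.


KL divergence between normal distributions:
KL = log(s2/s1) + (s1^2 + (m1-m2)^2)/(2*s2^2) - 1/2.
log(6/4) = 0.405465.
(4^2 + (3--4)^2)/(2*6^2) = (16 + 49)/72 = 0.902778.
KL = 0.405465 + 0.902778 - 0.5 = 0.8082

0.8082


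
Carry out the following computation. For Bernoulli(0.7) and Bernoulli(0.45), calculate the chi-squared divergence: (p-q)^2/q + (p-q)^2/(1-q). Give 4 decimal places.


Chi-squared divergence between Bernoulli distributions:
chi^2 = (p-q)^2/q + (p-q)^2/(1-q).
p = 0.7, q = 0.45, p-q = 0.25.
(p-q)^2 = 0.0625.
term1 = 0.0625/0.45 = 0.138889.
term2 = 0.0625/0.55 = 0.113636.
chi^2 = 0.138889 + 0.113636 = 0.2525

0.2525


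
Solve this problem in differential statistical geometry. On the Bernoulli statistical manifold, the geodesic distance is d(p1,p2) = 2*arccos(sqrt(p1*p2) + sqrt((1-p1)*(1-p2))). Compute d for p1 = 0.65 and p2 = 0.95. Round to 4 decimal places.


Geodesic distance on Bernoulli manifold:
d(p1,p2) = 2*arccos(sqrt(p1*p2) + sqrt((1-p1)*(1-p2))).
sqrt(p1*p2) = sqrt(0.65*0.95) = 0.785812.
sqrt((1-p1)*(1-p2)) = sqrt(0.35*0.05) = 0.132288.
arg = 0.785812 + 0.132288 = 0.918099.
d = 2*arccos(0.918099) = 0.8151

0.8151


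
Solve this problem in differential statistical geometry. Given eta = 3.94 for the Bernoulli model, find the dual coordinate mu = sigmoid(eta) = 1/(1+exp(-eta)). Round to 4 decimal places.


Dual coordinate (expectation parameter) for Bernoulli:
mu = 1/(1+exp(-eta)).
eta = 3.94.
exp(-eta) = exp(-3.94) = 0.019448.
mu = 1/(1+0.019448) = 0.9809

0.9809


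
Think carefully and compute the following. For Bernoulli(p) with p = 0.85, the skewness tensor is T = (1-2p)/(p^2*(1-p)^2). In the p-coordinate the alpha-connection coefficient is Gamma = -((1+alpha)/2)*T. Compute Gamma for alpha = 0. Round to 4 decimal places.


Skewness (Amari-Chentsov) tensor: T = (1-2p)/(p^2*(1-p)^2).
p = 0.85, 1-2p = -0.7, p^2 = 0.7225, (1-p)^2 = 0.0225.
T = -0.7/(0.7225 * 0.0225) = -43.060361.
In the p-coordinate, Gamma^(alpha) = Gamma^(0) - (alpha/2)*T with Gamma^(0) = (1/2)*g'(p) = -T/2,
so Gamma^(alpha) = -((1+alpha)/2)*T.
alpha = 0, -(1+alpha)/2 = -0.5.
Gamma = -0.5 * -43.060361 = 21.5302

21.5302


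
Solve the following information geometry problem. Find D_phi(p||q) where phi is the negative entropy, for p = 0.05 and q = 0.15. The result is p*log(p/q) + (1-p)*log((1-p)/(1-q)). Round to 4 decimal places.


Bregman divergence with negative entropy generator:
D = p*log(p/q) + (1-p)*log((1-p)/(1-q)).
p = 0.05, q = 0.15.
p*log(p/q) = 0.05*log(0.05/0.15) = -0.054931.
(1-p)*log((1-p)/(1-q)) = 0.95*log(0.95/0.85) = 0.105664.
D = -0.054931 + 0.105664 = 0.0507

0.0507


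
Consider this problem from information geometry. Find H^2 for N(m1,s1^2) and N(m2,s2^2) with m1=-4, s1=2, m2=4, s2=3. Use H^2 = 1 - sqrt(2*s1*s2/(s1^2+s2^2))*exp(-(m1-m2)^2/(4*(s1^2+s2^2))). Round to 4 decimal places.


Squared Hellinger distance for Gaussians:
H^2 = 1 - sqrt(2*s1*s2/(s1^2+s2^2)) * exp(-(m1-m2)^2/(4*(s1^2+s2^2))).
s1^2 = 4, s2^2 = 9, s1^2+s2^2 = 13.
sqrt(2*2*3/(13)) = 0.960769.
(m1-m2)^2 = (-8)^2 = 64.
exp(-64/(4*13)) = exp(-1.230769) = 0.292068.
H^2 = 1 - 0.960769*0.292068 = 0.7194

0.7194


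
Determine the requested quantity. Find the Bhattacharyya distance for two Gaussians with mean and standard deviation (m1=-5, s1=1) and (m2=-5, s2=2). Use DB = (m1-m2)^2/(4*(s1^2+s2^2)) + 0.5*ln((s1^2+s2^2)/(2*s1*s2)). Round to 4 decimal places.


Bhattacharyya distance between two Gaussians:
DB = (m1-m2)^2/(4*(s1^2+s2^2)) + (1/2)*ln((s1^2+s2^2)/(2*s1*s2)).
(m1-m2)^2 = (0)^2 = 0.
s1^2+s2^2 = 1 + 4 = 5.
term1 = 0/20 = 0.0.
term2 = 0.5*ln(5/4.0) = 0.111572.
DB = 0.0 + 0.111572 = 0.1116

0.1116


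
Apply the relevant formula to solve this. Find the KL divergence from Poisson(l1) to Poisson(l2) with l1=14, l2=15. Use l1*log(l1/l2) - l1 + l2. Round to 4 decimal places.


KL divergence for Poisson:
KL = l1*log(l1/l2) - l1 + l2.
l1 = 14, l2 = 15.
log(14/15) = -0.068993.
l1*log(l1/l2) = 14 * -0.068993 = -0.9659.
KL = -0.9659 - 14 + 15 = 0.0341

0.0341


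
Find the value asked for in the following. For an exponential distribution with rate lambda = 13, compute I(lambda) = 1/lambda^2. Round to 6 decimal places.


Fisher information for exponential: I(lambda) = 1/lambda^2.
lambda = 13, lambda^2 = 169.
I = 1/169 = 0.005917

0.005917


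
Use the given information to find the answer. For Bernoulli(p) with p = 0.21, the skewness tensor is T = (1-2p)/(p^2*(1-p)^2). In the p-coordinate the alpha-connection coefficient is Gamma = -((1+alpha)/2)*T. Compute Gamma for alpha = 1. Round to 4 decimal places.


Skewness (Amari-Chentsov) tensor: T = (1-2p)/(p^2*(1-p)^2).
p = 0.21, 1-2p = 0.58, p^2 = 0.0441, (1-p)^2 = 0.6241.
T = 0.58/(0.0441 * 0.6241) = 21.07343.
In the p-coordinate, Gamma^(alpha) = Gamma^(0) - (alpha/2)*T with Gamma^(0) = (1/2)*g'(p) = -T/2,
so Gamma^(alpha) = -((1+alpha)/2)*T.
alpha = 1, -(1+alpha)/2 = -1.0.
Gamma = -1.0 * 21.07343 = -21.0734

-21.0734


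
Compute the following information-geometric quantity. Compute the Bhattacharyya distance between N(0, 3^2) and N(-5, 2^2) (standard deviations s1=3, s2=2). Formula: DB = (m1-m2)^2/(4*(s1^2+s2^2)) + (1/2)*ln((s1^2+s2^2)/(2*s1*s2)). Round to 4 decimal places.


Bhattacharyya distance between two Gaussians:
DB = (m1-m2)^2/(4*(s1^2+s2^2)) + (1/2)*ln((s1^2+s2^2)/(2*s1*s2)).
(m1-m2)^2 = (5)^2 = 25.
s1^2+s2^2 = 9 + 4 = 13.
term1 = 25/52 = 0.480769.
term2 = 0.5*ln(13/12.0) = 0.040021.
DB = 0.480769 + 0.040021 = 0.5208

0.5208


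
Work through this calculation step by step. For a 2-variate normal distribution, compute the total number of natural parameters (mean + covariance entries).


Exponential family dimension calculation:
For 2-dim MVN: mean has 2 params, covariance has 2*3/2 = 3 unique entries.
Total dim = 2 + 3 = 5.

5


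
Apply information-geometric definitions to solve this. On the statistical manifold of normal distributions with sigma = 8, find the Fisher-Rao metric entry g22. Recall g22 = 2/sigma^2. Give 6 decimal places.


For the 2-parameter normal family, the Fisher metric has:
  g11 = 1/sigma^2, g22 = 2/sigma^2.
sigma = 8, sigma^2 = 64.
g22 = 0.031250

0.031250


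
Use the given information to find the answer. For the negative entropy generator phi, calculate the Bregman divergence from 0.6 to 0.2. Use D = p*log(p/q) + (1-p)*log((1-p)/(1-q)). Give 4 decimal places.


Bregman divergence with negative entropy generator:
D = p*log(p/q) + (1-p)*log((1-p)/(1-q)).
p = 0.6, q = 0.2.
p*log(p/q) = 0.6*log(0.6/0.2) = 0.659167.
(1-p)*log((1-p)/(1-q)) = 0.4*log(0.4/0.8) = -0.277259.
D = 0.659167 + -0.277259 = 0.3819

0.3819


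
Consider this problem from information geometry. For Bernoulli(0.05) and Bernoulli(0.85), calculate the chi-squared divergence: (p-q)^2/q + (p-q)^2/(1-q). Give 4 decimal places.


Chi-squared divergence between Bernoulli distributions:
chi^2 = (p-q)^2/q + (p-q)^2/(1-q).
p = 0.05, q = 0.85, p-q = -0.8.
(p-q)^2 = 0.64.
term1 = 0.64/0.85 = 0.752941.
term2 = 0.64/0.15 = 4.266667.
chi^2 = 0.752941 + 4.266667 = 5.0196

5.0196


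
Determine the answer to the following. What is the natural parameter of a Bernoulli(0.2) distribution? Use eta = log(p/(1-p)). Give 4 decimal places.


Natural parameter for Bernoulli: eta = log(p/(1-p)).
p = 0.2, 1-p = 0.8.
p/(1-p) = 0.25.
eta = log(0.25) = -1.3863

-1.3863


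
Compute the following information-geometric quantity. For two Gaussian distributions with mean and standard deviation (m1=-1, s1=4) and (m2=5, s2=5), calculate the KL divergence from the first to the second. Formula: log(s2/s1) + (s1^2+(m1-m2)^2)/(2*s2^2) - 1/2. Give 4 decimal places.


KL divergence between normal distributions:
KL = log(s2/s1) + (s1^2 + (m1-m2)^2)/(2*s2^2) - 1/2.
log(5/4) = 0.223144.
(4^2 + (-1-5)^2)/(2*5^2) = (16 + 36)/50 = 1.04.
KL = 0.223144 + 1.04 - 0.5 = 0.7631

0.7631


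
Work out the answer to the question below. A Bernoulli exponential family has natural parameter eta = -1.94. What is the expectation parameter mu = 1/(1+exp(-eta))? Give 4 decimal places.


Dual coordinate (expectation parameter) for Bernoulli:
mu = 1/(1+exp(-eta)).
eta = -1.94.
exp(-eta) = exp(1.94) = 6.958751.
mu = 1/(1+6.958751) = 0.1256

0.1256


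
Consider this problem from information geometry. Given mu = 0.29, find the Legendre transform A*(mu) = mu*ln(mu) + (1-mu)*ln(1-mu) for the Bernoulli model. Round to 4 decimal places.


Legendre transform for Bernoulli:
A*(mu) = mu*log(mu) + (1-mu)*log(1-mu).
mu = 0.29, 1-mu = 0.71.
mu*log(mu) = 0.29*log(0.29) = -0.358984.
(1-mu)*log(1-mu) = 0.71*log(0.71) = -0.243168.
A* = -0.358984 + -0.243168 = -0.6022

-0.6022


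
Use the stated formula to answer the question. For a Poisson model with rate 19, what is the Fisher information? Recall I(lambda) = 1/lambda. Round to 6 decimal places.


Fisher information for Poisson: I(lambda) = 1/lambda.
lambda = 19.
I(lambda) = 1/19 = 0.052632

0.052632


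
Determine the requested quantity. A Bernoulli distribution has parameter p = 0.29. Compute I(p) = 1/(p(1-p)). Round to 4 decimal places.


For Bernoulli(p), Fisher information is I(p) = 1/(p*(1-p)).
p = 0.29, 1-p = 0.71.
p*(1-p) = 0.2059.
I(p) = 1/0.2059 = 4.8567

4.8567


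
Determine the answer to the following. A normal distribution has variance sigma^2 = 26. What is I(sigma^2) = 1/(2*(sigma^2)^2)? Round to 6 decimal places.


Fisher information for variance: I(sigma^2) = 1/(2*sigma^4).
sigma^2 = 26, so sigma^4 = 676.
I = 1/(2*676) = 1/1352 = 0.000740

0.000740


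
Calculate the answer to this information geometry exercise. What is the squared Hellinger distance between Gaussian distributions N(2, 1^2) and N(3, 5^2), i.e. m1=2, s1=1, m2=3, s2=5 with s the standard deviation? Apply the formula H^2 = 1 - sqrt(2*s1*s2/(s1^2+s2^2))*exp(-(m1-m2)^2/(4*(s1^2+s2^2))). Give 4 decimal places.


Squared Hellinger distance for Gaussians:
H^2 = 1 - sqrt(2*s1*s2/(s1^2+s2^2)) * exp(-(m1-m2)^2/(4*(s1^2+s2^2))).
s1^2 = 1, s2^2 = 25, s1^2+s2^2 = 26.
sqrt(2*1*5/(26)) = 0.620174.
(m1-m2)^2 = (-1)^2 = 1.
exp(-1/(4*26)) = exp(-0.009615) = 0.990431.
H^2 = 1 - 0.620174*0.990431 = 0.3858

0.3858


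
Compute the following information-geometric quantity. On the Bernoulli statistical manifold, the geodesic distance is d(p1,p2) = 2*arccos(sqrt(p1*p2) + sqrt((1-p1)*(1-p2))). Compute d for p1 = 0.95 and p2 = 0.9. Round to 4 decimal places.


Geodesic distance on Bernoulli manifold:
d(p1,p2) = 2*arccos(sqrt(p1*p2) + sqrt((1-p1)*(1-p2))).
sqrt(p1*p2) = sqrt(0.95*0.9) = 0.924662.
sqrt((1-p1)*(1-p2)) = sqrt(0.05*0.1) = 0.070711.
arg = 0.924662 + 0.070711 = 0.995373.
d = 2*arccos(0.995373) = 0.1925

0.1925


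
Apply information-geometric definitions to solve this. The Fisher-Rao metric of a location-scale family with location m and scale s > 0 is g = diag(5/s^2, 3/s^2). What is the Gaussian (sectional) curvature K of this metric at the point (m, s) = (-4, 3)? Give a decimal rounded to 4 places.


The metric has the form g = (A dm^2 + B ds^2)/s^2 with A = 5, B = 3.
Substitute u = sqrt(A/B)*m: g = B*(du^2 + ds^2)/s^2, i.e. B times the
Poincare upper half-plane metric, which has constant Gaussian curvature -1.
Scaling a 2D metric by a constant c divides the Gaussian curvature by c,
so K = -1/B = -1/(3) = -0.3333 everywhere (the point (m, s) = (-4, 3) is irrelevant:
the curvature is constant).
The requested Gaussian curvature is K = -0.3333.

-0.3333


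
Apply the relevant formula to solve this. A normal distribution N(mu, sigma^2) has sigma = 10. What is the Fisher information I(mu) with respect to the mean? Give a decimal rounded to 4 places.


The Fisher information for the mean of a normal distribution is I(mu) = 1/sigma^2.
sigma = 10, so sigma^2 = 100.
I(mu) = 1/100 = 0.0100

0.0100


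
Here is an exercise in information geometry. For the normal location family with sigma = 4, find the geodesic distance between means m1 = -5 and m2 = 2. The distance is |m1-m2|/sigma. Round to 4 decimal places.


On the fixed-variance normal subfamily, geodesic distance = |m1-m2|/sigma.
|-5 - 2| = 7.
sigma = 4.
d = 7/4 = 1.7500

1.7500


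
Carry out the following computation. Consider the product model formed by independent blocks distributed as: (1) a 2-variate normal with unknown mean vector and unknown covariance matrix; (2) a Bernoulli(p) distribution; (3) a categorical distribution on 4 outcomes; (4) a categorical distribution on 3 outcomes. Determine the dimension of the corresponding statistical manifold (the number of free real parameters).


The dimension of a statistical manifold equals the number of free
(independent) real parameters of the model. For a product of independent
blocks the parameter counts add.
- 2-variate normal: 2 (mean) + 2*3/2 = 3 (symmetric covariance) = 5.
- Bernoulli (p): 1.
- categorical on 4 outcomes (probabilities sum to 1): 4-1 = 3.
- categorical on 3 outcomes (probabilities sum to 1): 3-1 = 2.
Total = 5 + 1 + 3 + 2 = 11.
Dimension = 11

11


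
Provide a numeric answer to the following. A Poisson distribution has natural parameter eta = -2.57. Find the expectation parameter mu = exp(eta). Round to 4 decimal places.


Expectation parameter for Poisson exponential family:
mu = exp(eta).
eta = -2.57.
mu = exp(-2.57) = 0.0765

0.0765


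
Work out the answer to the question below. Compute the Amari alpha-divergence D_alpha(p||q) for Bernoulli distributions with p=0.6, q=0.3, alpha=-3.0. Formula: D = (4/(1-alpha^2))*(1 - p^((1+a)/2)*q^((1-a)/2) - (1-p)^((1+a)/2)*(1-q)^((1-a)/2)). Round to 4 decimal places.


Amari alpha-divergence:
D = (4/(1-alpha^2))*(1 - p^((1+a)/2)*q^((1-a)/2) - (1-p)^((1+a)/2)*(1-q)^((1-a)/2)).
alpha = -3.0, p = 0.6, q = 0.3.
e1 = (1+alpha)/2 = -1.0, e2 = (1-alpha)/2 = 2.0.
t1 = p^e1 * q^e2 = 0.6^-1.0 * 0.3^2.0 = 0.15.
t2 = (1-p)^e1 * (1-q)^e2 = 0.4^-1.0 * 0.7^2.0 = 1.225.
4/(1-alpha^2) = -0.5.
D = -0.5*(1 - 0.15 - 1.225) = 0.1875

0.1875


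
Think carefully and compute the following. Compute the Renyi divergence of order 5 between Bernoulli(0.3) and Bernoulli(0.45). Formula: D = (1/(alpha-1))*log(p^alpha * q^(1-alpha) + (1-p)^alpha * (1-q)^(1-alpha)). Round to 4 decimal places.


Renyi divergence of order alpha between Bernoulli distributions:
D = (1/(alpha-1))*log(p^alpha * q^(1-alpha) + (1-p)^alpha * (1-q)^(1-alpha)).
alpha = 5, p = 0.3, q = 0.45.
p^alpha * q^(1-alpha) = 0.3^5 * 0.45^-4 = 0.059259.
(1-p)^alpha * (1-q)^(1-alpha) = 0.7^5 * 0.55^-4 = 1.836705.
sum = 0.059259 + 1.836705 = 1.895964.
D = (1/4)*log(1.895964) = 0.1599

0.1599


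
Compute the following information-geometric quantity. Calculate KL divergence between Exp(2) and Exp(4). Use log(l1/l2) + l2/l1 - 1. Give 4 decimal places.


KL divergence for exponential family:
KL = log(l1/l2) + l2/l1 - 1.
log(2/4) = -0.693147.
4/2 = 2.0.
KL = -0.693147 + 2.0 - 1 = 0.3069

0.3069


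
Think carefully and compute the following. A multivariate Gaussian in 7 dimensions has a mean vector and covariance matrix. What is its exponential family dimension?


Exponential family dimension calculation:
For 7-dim MVN: mean has 7 params, covariance has 7*8/2 = 28 unique entries.
Total dim = 7 + 28 = 35.

35


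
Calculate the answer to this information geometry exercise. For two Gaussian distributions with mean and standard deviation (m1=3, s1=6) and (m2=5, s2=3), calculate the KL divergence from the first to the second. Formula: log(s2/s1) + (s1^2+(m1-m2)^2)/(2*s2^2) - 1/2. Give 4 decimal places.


KL divergence between normal distributions:
KL = log(s2/s1) + (s1^2 + (m1-m2)^2)/(2*s2^2) - 1/2.
log(3/6) = -0.693147.
(6^2 + (3-5)^2)/(2*3^2) = (36 + 4)/18 = 2.222222.
KL = -0.693147 + 2.222222 - 0.5 = 1.0291

1.0291


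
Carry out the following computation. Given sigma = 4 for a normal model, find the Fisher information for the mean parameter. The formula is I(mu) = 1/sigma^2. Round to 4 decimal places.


The Fisher information for the mean of a normal distribution is I(mu) = 1/sigma^2.
sigma = 4, so sigma^2 = 16.
I(mu) = 1/16 = 0.0625

0.0625


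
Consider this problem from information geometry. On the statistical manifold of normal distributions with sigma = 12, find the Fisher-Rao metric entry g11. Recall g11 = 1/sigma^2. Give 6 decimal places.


For the 2-parameter normal family, the Fisher metric has:
  g11 = 1/sigma^2, g22 = 2/sigma^2.
sigma = 12, sigma^2 = 144.
g11 = 0.006944

0.006944


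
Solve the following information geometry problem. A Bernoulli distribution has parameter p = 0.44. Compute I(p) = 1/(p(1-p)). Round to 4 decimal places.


For Bernoulli(p), Fisher information is I(p) = 1/(p*(1-p)).
p = 0.44, 1-p = 0.56.
p*(1-p) = 0.2464.
I(p) = 1/0.2464 = 4.0584

4.0584


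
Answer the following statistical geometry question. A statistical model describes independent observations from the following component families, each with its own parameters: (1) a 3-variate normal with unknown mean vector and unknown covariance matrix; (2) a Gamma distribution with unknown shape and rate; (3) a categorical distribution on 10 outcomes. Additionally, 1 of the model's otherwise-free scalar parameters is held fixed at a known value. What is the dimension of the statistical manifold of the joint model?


The dimension of a statistical manifold equals the number of free
(independent) real parameters of the model. For a product of independent
blocks the parameter counts add.
- 3-variate normal: 3 (mean) + 3*4/2 = 6 (symmetric covariance) = 9.
- Gamma (shape, rate): 2.
- categorical on 10 outcomes (probabilities sum to 1): 10-1 = 9.
Total = 9 + 2 + 9 = 20.
1 parameter(s) fixed at known values: 20 - 1 = 19.
Dimension = 19

19


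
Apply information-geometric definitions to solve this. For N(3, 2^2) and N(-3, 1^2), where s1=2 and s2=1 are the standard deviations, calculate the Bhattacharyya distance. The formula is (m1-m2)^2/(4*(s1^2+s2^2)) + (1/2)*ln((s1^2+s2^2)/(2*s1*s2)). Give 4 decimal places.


Bhattacharyya distance between two Gaussians:
DB = (m1-m2)^2/(4*(s1^2+s2^2)) + (1/2)*ln((s1^2+s2^2)/(2*s1*s2)).
(m1-m2)^2 = (6)^2 = 36.
s1^2+s2^2 = 4 + 1 = 5.
term1 = 36/20 = 1.8.
term2 = 0.5*ln(5/4.0) = 0.111572.
DB = 1.8 + 0.111572 = 1.9116

1.9116


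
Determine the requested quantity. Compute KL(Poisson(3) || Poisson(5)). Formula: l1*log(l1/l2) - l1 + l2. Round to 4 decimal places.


KL divergence for Poisson:
KL = l1*log(l1/l2) - l1 + l2.
l1 = 3, l2 = 5.
log(3/5) = -0.510826.
l1*log(l1/l2) = 3 * -0.510826 = -1.532477.
KL = -1.532477 - 3 + 5 = 0.4675

0.4675


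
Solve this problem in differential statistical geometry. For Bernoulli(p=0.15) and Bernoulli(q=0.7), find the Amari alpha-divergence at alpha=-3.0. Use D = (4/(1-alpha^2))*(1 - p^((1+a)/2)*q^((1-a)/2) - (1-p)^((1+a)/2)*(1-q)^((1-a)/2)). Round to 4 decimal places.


Amari alpha-divergence:
D = (4/(1-alpha^2))*(1 - p^((1+a)/2)*q^((1-a)/2) - (1-p)^((1+a)/2)*(1-q)^((1-a)/2)).
alpha = -3.0, p = 0.15, q = 0.7.
e1 = (1+alpha)/2 = -1.0, e2 = (1-alpha)/2 = 2.0.
t1 = p^e1 * q^e2 = 0.15^-1.0 * 0.7^2.0 = 3.266667.
t2 = (1-p)^e1 * (1-q)^e2 = 0.85^-1.0 * 0.3^2.0 = 0.105882.
4/(1-alpha^2) = -0.5.
D = -0.5*(1 - 3.266667 - 0.105882) = 1.1863

1.1863


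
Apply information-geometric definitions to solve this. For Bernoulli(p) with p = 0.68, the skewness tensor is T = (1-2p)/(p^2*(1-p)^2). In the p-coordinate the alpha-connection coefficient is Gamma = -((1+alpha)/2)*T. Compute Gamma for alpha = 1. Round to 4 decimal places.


Skewness (Amari-Chentsov) tensor: T = (1-2p)/(p^2*(1-p)^2).
p = 0.68, 1-2p = -0.36, p^2 = 0.4624, (1-p)^2 = 0.1024.
T = -0.36/(0.4624 * 0.1024) = -7.602995.
In the p-coordinate, Gamma^(alpha) = Gamma^(0) - (alpha/2)*T with Gamma^(0) = (1/2)*g'(p) = -T/2,
so Gamma^(alpha) = -((1+alpha)/2)*T.
alpha = 1, -(1+alpha)/2 = -1.0.
Gamma = -1.0 * -7.602995 = 7.6030

7.6030


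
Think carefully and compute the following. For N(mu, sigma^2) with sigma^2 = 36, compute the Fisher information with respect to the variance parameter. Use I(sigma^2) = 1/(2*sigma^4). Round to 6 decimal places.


Fisher information for variance: I(sigma^2) = 1/(2*sigma^4).
sigma^2 = 36, so sigma^4 = 1296.
I = 1/(2*1296) = 1/2592 = 0.000386

0.000386


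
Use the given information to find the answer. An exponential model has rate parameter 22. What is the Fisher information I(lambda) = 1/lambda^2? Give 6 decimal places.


Fisher information for exponential: I(lambda) = 1/lambda^2.
lambda = 22, lambda^2 = 484.
I = 1/484 = 0.002066

0.002066


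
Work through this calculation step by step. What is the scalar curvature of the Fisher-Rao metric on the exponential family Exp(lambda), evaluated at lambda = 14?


This family has a single free parameter, so its statistical manifold
is 1-dimensional. The Riemann curvature tensor of any 1-dimensional
Riemannian manifold vanishes identically, so R = 0.

0


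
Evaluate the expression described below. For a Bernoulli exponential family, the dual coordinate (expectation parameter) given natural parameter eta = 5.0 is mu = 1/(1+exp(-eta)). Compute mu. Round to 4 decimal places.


Dual coordinate (expectation parameter) for Bernoulli:
mu = 1/(1+exp(-eta)).
eta = 5.0.
exp(-eta) = exp(-5.0) = 0.006738.
mu = 1/(1+0.006738) = 0.9933

0.9933


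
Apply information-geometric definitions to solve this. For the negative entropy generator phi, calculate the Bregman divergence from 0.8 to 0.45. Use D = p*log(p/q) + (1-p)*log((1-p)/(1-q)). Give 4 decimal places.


Bregman divergence with negative entropy generator:
D = p*log(p/q) + (1-p)*log((1-p)/(1-q)).
p = 0.8, q = 0.45.
p*log(p/q) = 0.8*log(0.8/0.45) = 0.460291.
(1-p)*log((1-p)/(1-q)) = 0.2*log(0.2/0.55) = -0.20232.
D = 0.460291 + -0.20232 = 0.2580

0.2580


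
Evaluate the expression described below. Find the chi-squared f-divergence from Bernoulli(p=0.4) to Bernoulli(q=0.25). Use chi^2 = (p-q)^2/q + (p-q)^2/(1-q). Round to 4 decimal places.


Chi-squared divergence between Bernoulli distributions:
chi^2 = (p-q)^2/q + (p-q)^2/(1-q).
p = 0.4, q = 0.25, p-q = 0.15.
(p-q)^2 = 0.0225.
term1 = 0.0225/0.25 = 0.09.
term2 = 0.0225/0.75 = 0.03.
chi^2 = 0.09 + 0.03 = 0.1200

0.1200


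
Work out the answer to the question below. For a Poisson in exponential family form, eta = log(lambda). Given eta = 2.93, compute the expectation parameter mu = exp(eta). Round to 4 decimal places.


Expectation parameter for Poisson exponential family:
mu = exp(eta).
eta = 2.93.
mu = exp(2.93) = 18.7276

18.7276


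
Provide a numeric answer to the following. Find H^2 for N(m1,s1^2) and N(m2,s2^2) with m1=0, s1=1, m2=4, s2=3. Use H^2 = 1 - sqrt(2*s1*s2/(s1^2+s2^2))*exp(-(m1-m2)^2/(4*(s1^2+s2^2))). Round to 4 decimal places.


Squared Hellinger distance for Gaussians:
H^2 = 1 - sqrt(2*s1*s2/(s1^2+s2^2)) * exp(-(m1-m2)^2/(4*(s1^2+s2^2))).
s1^2 = 1, s2^2 = 9, s1^2+s2^2 = 10.
sqrt(2*1*3/(10)) = 0.774597.
(m1-m2)^2 = (-4)^2 = 16.
exp(-16/(4*10)) = exp(-0.4) = 0.67032.
H^2 = 1 - 0.774597*0.67032 = 0.4808

0.4808


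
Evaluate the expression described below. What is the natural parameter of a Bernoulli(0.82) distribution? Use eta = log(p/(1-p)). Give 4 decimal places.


Natural parameter for Bernoulli: eta = log(p/(1-p)).
p = 0.82, 1-p = 0.18.
p/(1-p) = 4.555556.
eta = log(4.555556) = 1.5163

1.5163


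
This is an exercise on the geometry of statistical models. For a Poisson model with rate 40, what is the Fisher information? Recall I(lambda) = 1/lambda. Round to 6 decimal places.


Fisher information for Poisson: I(lambda) = 1/lambda.
lambda = 40.
I(lambda) = 1/40 = 0.025000

0.025000


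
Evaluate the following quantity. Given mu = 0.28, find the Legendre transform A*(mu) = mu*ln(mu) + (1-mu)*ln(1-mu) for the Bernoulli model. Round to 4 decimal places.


Legendre transform for Bernoulli:
A*(mu) = mu*log(mu) + (1-mu)*log(1-mu).
mu = 0.28, 1-mu = 0.72.
mu*log(mu) = 0.28*log(0.28) = -0.35643.
(1-mu)*log(1-mu) = 0.72*log(0.72) = -0.236523.
A* = -0.35643 + -0.236523 = -0.5930

-0.5930


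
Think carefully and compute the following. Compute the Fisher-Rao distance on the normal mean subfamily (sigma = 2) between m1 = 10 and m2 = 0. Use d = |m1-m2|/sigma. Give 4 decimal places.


On the fixed-variance normal subfamily, geodesic distance = |m1-m2|/sigma.
|10 - 0| = 10.
sigma = 2.
d = 10/2 = 5.0000

5.0000


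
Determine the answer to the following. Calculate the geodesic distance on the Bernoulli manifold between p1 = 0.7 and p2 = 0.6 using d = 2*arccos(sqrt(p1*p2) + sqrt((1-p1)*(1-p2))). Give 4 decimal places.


Geodesic distance on Bernoulli manifold:
d(p1,p2) = 2*arccos(sqrt(p1*p2) + sqrt((1-p1)*(1-p2))).
sqrt(p1*p2) = sqrt(0.7*0.6) = 0.648074.
sqrt((1-p1)*(1-p2)) = sqrt(0.3*0.4) = 0.34641.
arg = 0.648074 + 0.34641 = 0.994484.
d = 2*arccos(0.994484) = 0.2102

0.2102


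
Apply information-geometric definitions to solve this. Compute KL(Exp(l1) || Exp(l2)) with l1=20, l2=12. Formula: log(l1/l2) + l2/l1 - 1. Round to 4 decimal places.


KL divergence for exponential family:
KL = log(l1/l2) + l2/l1 - 1.
log(20/12) = 0.510826.
12/20 = 0.6.
KL = 0.510826 + 0.6 - 1 = 0.1108

0.1108


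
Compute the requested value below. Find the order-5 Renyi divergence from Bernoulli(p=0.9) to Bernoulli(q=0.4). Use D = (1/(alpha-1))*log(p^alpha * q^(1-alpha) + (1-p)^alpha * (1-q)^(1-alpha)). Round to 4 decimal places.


Renyi divergence of order alpha between Bernoulli distributions:
D = (1/(alpha-1))*log(p^alpha * q^(1-alpha) + (1-p)^alpha * (1-q)^(1-alpha)).
alpha = 5, p = 0.9, q = 0.4.
p^alpha * q^(1-alpha) = 0.9^5 * 0.4^-4 = 23.066016.
(1-p)^alpha * (1-q)^(1-alpha) = 0.1^5 * 0.6^-4 = 7.7e-05.
sum = 23.066016 + 7.7e-05 = 23.066093.
D = (1/4)*log(23.066093) = 0.7846

0.7846


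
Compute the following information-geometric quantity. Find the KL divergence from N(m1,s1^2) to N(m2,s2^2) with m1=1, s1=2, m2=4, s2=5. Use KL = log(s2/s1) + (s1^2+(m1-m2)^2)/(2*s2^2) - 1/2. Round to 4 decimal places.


KL divergence between normal distributions:
KL = log(s2/s1) + (s1^2 + (m1-m2)^2)/(2*s2^2) - 1/2.
log(5/2) = 0.916291.
(2^2 + (1-4)^2)/(2*5^2) = (4 + 9)/50 = 0.26.
KL = 0.916291 + 0.26 - 0.5 = 0.6763

0.6763


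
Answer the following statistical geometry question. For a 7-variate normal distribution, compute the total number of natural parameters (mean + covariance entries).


Exponential family dimension calculation:
For 7-dim MVN: mean has 7 params, covariance has 7*8/2 = 28 unique entries.
Total dim = 7 + 28 = 35.

35


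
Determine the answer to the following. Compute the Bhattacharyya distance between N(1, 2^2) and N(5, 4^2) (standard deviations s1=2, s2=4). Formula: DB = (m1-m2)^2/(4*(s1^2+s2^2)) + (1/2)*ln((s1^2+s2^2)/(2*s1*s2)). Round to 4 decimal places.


Bhattacharyya distance between two Gaussians:
DB = (m1-m2)^2/(4*(s1^2+s2^2)) + (1/2)*ln((s1^2+s2^2)/(2*s1*s2)).
(m1-m2)^2 = (-4)^2 = 16.
s1^2+s2^2 = 4 + 16 = 20.
term1 = 16/80 = 0.2.
term2 = 0.5*ln(20/16.0) = 0.111572.
DB = 0.2 + 0.111572 = 0.3116

0.3116


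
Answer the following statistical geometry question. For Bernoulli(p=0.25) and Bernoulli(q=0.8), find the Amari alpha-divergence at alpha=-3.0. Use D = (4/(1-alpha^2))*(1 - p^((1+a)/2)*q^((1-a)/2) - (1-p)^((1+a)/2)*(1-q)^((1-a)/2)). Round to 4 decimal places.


Amari alpha-divergence:
D = (4/(1-alpha^2))*(1 - p^((1+a)/2)*q^((1-a)/2) - (1-p)^((1+a)/2)*(1-q)^((1-a)/2)).
alpha = -3.0, p = 0.25, q = 0.8.
e1 = (1+alpha)/2 = -1.0, e2 = (1-alpha)/2 = 2.0.
t1 = p^e1 * q^e2 = 0.25^-1.0 * 0.8^2.0 = 2.56.
t2 = (1-p)^e1 * (1-q)^e2 = 0.75^-1.0 * 0.2^2.0 = 0.053333.
4/(1-alpha^2) = -0.5.
D = -0.5*(1 - 2.56 - 0.053333) = 0.8067

0.8067


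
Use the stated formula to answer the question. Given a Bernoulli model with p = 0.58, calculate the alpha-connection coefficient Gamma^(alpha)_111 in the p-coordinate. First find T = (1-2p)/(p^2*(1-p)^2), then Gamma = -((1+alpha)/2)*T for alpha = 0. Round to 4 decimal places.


Skewness (Amari-Chentsov) tensor: T = (1-2p)/(p^2*(1-p)^2).
p = 0.58, 1-2p = -0.16, p^2 = 0.3364, (1-p)^2 = 0.1764.
T = -0.16/(0.3364 * 0.1764) = -2.696283.
In the p-coordinate, Gamma^(alpha) = Gamma^(0) - (alpha/2)*T with Gamma^(0) = (1/2)*g'(p) = -T/2,
so Gamma^(alpha) = -((1+alpha)/2)*T.
alpha = 0, -(1+alpha)/2 = -0.5.
Gamma = -0.5 * -2.696283 = 1.3481

1.3481


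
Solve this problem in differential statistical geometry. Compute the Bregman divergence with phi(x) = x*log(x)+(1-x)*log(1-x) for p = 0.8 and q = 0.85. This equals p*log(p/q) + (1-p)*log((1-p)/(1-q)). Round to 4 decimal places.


Bregman divergence with negative entropy generator:
D = p*log(p/q) + (1-p)*log((1-p)/(1-q)).
p = 0.8, q = 0.85.
p*log(p/q) = 0.8*log(0.8/0.85) = -0.0485.
(1-p)*log((1-p)/(1-q)) = 0.2*log(0.2/0.15) = 0.057536.
D = -0.0485 + 0.057536 = 0.0090

0.0090


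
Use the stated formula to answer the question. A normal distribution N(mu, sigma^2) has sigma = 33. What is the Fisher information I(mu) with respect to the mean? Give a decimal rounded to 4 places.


The Fisher information for the mean of a normal distribution is I(mu) = 1/sigma^2.
sigma = 33, so sigma^2 = 1089.
I(mu) = 1/1089 = 0.0009

0.0009


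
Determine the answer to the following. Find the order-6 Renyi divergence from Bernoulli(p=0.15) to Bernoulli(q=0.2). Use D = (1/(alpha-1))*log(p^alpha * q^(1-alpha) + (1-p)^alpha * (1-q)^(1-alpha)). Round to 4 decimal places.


Renyi divergence of order alpha between Bernoulli distributions:
D = (1/(alpha-1))*log(p^alpha * q^(1-alpha) + (1-p)^alpha * (1-q)^(1-alpha)).
alpha = 6, p = 0.15, q = 0.2.
p^alpha * q^(1-alpha) = 0.15^6 * 0.2^-5 = 0.035596.
(1-p)^alpha * (1-q)^(1-alpha) = 0.85^6 * 0.8^-5 = 1.150969.
sum = 0.035596 + 1.150969 = 1.186565.
D = (1/5)*log(1.186565) = 0.0342

0.0342


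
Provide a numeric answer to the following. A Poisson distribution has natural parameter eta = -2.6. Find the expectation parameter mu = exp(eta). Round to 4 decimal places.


Expectation parameter for Poisson exponential family:
mu = exp(eta).
eta = -2.6.
mu = exp(-2.6) = 0.0743

0.0743


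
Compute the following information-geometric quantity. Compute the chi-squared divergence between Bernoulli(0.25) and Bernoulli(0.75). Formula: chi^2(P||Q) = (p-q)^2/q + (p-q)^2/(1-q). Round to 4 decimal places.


Chi-squared divergence between Bernoulli distributions:
chi^2 = (p-q)^2/q + (p-q)^2/(1-q).
p = 0.25, q = 0.75, p-q = -0.5.
(p-q)^2 = 0.25.
term1 = 0.25/0.75 = 0.333333.
term2 = 0.25/0.25 = 1.0.
chi^2 = 0.333333 + 1.0 = 1.3333

1.3333


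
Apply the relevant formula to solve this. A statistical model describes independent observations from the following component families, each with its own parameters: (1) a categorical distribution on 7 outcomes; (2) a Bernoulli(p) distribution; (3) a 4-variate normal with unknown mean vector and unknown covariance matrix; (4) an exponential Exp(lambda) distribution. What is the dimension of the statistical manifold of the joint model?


The dimension of a statistical manifold equals the number of free
(independent) real parameters of the model. For a product of independent
blocks the parameter counts add.
- categorical on 7 outcomes (probabilities sum to 1): 7-1 = 6.
- Bernoulli (p): 1.
- 4-variate normal: 4 (mean) + 4*5/2 = 10 (symmetric covariance) = 14.
- exponential (lambda): 1.
Total = 6 + 1 + 14 + 1 = 22.
Dimension = 22

22


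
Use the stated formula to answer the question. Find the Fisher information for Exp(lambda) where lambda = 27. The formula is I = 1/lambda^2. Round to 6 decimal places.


Fisher information for exponential: I(lambda) = 1/lambda^2.
lambda = 27, lambda^2 = 729.
I = 1/729 = 0.001372

0.001372


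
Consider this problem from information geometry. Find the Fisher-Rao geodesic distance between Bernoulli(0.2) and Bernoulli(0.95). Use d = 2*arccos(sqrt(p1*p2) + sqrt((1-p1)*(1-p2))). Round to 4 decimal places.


Geodesic distance on Bernoulli manifold:
d(p1,p2) = 2*arccos(sqrt(p1*p2) + sqrt((1-p1)*(1-p2))).
sqrt(p1*p2) = sqrt(0.2*0.95) = 0.43589.
sqrt((1-p1)*(1-p2)) = sqrt(0.8*0.05) = 0.2.
arg = 0.43589 + 0.2 = 0.63589.
d = 2*arccos(0.63589) = 1.7633

1.7633


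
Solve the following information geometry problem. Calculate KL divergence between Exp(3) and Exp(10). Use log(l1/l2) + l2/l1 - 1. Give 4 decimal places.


KL divergence for exponential family:
KL = log(l1/l2) + l2/l1 - 1.
log(3/10) = -1.203973.
10/3 = 3.333333.
KL = -1.203973 + 3.333333 - 1 = 1.1294

1.1294


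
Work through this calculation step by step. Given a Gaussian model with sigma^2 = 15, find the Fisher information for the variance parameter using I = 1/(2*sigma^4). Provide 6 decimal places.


Fisher information for variance: I(sigma^2) = 1/(2*sigma^4).
sigma^2 = 15, so sigma^4 = 225.
I = 1/(2*225) = 1/450 = 0.002222

0.002222


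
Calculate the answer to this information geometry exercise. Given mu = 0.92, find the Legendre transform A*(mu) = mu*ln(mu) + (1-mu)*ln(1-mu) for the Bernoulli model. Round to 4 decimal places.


Legendre transform for Bernoulli:
A*(mu) = mu*log(mu) + (1-mu)*log(1-mu).
mu = 0.92, 1-mu = 0.08.
mu*log(mu) = 0.92*log(0.92) = -0.076711.
(1-mu)*log(1-mu) = 0.08*log(0.08) = -0.202058.
A* = -0.076711 + -0.202058 = -0.2788

-0.2788


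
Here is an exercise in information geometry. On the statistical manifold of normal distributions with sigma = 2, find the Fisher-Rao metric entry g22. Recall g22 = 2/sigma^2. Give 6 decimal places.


For the 2-parameter normal family, the Fisher metric has:
  g11 = 1/sigma^2, g22 = 2/sigma^2.
sigma = 2, sigma^2 = 4.
g22 = 0.500000

0.500000


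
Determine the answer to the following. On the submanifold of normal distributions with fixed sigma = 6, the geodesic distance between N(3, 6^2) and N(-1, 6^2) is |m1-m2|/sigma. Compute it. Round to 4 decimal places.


On the fixed-variance normal subfamily, geodesic distance = |m1-m2|/sigma.
|3 - -1| = 4.
sigma = 6.
d = 4/6 = 0.6667

0.6667


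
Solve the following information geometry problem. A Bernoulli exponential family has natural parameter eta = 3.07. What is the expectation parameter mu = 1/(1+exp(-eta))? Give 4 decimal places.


Dual coordinate (expectation parameter) for Bernoulli:
mu = 1/(1+exp(-eta)).
eta = 3.07.
exp(-eta) = exp(-3.07) = 0.046421.
mu = 1/(1+0.046421) = 0.9556

0.9556


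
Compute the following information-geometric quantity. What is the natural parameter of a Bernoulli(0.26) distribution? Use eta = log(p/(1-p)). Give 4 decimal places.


Natural parameter for Bernoulli: eta = log(p/(1-p)).
p = 0.26, 1-p = 0.74.
p/(1-p) = 0.351351.
eta = log(0.351351) = -1.0460

-1.0460


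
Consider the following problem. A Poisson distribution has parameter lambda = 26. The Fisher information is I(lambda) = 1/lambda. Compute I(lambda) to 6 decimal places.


Fisher information for Poisson: I(lambda) = 1/lambda.
lambda = 26.
I(lambda) = 1/26 = 0.038462

0.038462


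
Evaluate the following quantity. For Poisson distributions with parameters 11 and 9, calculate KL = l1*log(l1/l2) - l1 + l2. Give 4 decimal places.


KL divergence for Poisson:
KL = l1*log(l1/l2) - l1 + l2.
l1 = 11, l2 = 9.
log(11/9) = 0.200671.
l1*log(l1/l2) = 11 * 0.200671 = 2.207378.
KL = 2.207378 - 11 + 9 = 0.2074

0.2074


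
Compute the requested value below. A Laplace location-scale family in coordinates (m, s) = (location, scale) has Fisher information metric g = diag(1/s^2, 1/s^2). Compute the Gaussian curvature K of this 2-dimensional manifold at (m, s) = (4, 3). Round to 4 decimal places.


The metric has the form g = (A dm^2 + B ds^2)/s^2 with A = 1, B = 1.
Substitute u = sqrt(A/B)*m: g = B*(du^2 + ds^2)/s^2, i.e. B times the
Poincare upper half-plane metric, which has constant Gaussian curvature -1.
Scaling a 2D metric by a constant c divides the Gaussian curvature by c,
so K = -1/B = -1/(1) = -1.0000 everywhere (the point (m, s) = (4, 3) is irrelevant:
the curvature is constant).
The requested Gaussian curvature is K = -1.0000.

-1.0000


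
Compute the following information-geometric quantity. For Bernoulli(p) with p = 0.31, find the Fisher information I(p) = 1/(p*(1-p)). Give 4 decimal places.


For Bernoulli(p), Fisher information is I(p) = 1/(p*(1-p)).
p = 0.31, 1-p = 0.69.
p*(1-p) = 0.2139.
I(p) = 1/0.2139 = 4.6751

4.6751


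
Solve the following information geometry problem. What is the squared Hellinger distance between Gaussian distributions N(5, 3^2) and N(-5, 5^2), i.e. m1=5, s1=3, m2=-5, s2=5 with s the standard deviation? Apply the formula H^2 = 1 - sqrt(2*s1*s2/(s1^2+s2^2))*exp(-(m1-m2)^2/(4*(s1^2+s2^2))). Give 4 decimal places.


Squared Hellinger distance for Gaussians:
H^2 = 1 - sqrt(2*s1*s2/(s1^2+s2^2)) * exp(-(m1-m2)^2/(4*(s1^2+s2^2))).
s1^2 = 9, s2^2 = 25, s1^2+s2^2 = 34.
sqrt(2*3*5/(34)) = 0.939336.
(m1-m2)^2 = (10)^2 = 100.
exp(-100/(4*34)) = exp(-0.735294) = 0.479364.
H^2 = 1 - 0.939336*0.479364 = 0.5497

0.5497


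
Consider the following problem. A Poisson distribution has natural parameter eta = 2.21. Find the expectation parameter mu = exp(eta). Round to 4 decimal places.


Expectation parameter for Poisson exponential family:
mu = exp(eta).
eta = 2.21.
mu = exp(2.21) = 9.1157

9.1157


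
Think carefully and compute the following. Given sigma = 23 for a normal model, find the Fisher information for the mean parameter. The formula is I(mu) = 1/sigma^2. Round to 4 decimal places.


The Fisher information for the mean of a normal distribution is I(mu) = 1/sigma^2.
sigma = 23, so sigma^2 = 529.
I(mu) = 1/529 = 0.0019

0.0019


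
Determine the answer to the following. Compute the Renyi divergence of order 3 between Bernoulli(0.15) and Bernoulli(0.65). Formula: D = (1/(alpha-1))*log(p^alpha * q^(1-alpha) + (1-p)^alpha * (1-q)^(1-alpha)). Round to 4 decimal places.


Renyi divergence of order alpha between Bernoulli distributions:
D = (1/(alpha-1))*log(p^alpha * q^(1-alpha) + (1-p)^alpha * (1-q)^(1-alpha)).
alpha = 3, p = 0.15, q = 0.65.
p^alpha * q^(1-alpha) = 0.15^3 * 0.65^-2 = 0.007988.
(1-p)^alpha * (1-q)^(1-alpha) = 0.85^3 * 0.35^-2 = 5.013265.
sum = 0.007988 + 5.013265 = 5.021253.
D = (1/2)*log(5.021253) = 0.8068

0.8068


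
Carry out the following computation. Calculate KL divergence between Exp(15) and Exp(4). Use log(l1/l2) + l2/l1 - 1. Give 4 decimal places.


KL divergence for exponential family:
KL = log(l1/l2) + l2/l1 - 1.
log(15/4) = 1.321756.
4/15 = 0.266667.
KL = 1.321756 + 0.266667 - 1 = 0.5884

0.5884


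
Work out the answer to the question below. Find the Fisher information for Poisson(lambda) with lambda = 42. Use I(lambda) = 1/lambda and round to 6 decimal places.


Fisher information for Poisson: I(lambda) = 1/lambda.
lambda = 42.
I(lambda) = 1/42 = 0.023810

0.023810
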